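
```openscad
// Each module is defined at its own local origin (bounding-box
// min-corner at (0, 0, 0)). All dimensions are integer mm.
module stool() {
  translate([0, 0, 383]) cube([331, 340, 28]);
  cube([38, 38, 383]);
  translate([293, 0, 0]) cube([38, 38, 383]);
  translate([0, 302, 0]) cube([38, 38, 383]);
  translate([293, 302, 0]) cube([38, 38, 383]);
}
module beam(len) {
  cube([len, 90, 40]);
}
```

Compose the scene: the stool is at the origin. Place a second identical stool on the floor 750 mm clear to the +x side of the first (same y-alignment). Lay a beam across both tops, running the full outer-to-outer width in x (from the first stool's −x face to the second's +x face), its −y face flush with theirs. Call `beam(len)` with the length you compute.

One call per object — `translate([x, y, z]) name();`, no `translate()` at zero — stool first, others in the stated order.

stool();
translate([1081, 0, 0]) stool();
translate([0, 0, 411]) beam(1412);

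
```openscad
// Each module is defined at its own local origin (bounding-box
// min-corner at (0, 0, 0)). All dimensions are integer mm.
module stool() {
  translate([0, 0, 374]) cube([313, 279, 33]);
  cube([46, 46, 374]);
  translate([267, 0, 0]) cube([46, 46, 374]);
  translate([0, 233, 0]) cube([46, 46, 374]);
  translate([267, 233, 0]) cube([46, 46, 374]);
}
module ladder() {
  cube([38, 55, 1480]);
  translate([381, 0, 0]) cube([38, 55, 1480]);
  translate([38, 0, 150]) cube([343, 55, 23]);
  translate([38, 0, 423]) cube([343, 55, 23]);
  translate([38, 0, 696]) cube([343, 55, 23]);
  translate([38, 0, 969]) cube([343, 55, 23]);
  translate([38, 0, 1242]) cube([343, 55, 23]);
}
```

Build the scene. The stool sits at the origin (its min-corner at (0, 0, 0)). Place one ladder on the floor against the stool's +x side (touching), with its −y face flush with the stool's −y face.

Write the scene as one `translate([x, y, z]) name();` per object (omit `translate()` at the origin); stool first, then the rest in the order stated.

stool();
translate([313, 0, 0]) ladder();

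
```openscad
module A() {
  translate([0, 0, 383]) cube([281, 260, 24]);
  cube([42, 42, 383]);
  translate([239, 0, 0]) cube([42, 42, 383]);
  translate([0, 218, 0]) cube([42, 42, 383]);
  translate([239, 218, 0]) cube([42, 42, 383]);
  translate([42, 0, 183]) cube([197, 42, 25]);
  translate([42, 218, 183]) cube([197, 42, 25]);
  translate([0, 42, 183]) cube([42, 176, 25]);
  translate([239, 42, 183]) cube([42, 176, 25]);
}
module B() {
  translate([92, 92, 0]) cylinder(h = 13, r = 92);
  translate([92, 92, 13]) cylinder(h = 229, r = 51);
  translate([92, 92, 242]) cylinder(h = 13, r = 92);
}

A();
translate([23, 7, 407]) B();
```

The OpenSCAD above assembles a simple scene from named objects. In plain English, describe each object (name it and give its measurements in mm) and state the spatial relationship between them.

A is a four-legged stool. The seat is 281×260 mm, 24 mm thick, top at z = 407 mm. It stands on four square legs, each 42×42 mm in cross-section, from z = 0 to the seat underside, each flush with a corner of the seat. Four stretchers, 42 mm wide and 25 mm tall, connect adjacent legs with their undersides at z = 183 mm, each running between the inner faces of the legs it joins and aligned with the legs' outer faces on the other axis.

B is a spool: two coaxial disc flanges of radius 92 mm and thickness 13 mm, joined by a core cylinder of radius 51 mm and height 229 mm. The lower flange rests on z = 0 and the three cylinders share a vertical axis.

The spool is on top of the stool.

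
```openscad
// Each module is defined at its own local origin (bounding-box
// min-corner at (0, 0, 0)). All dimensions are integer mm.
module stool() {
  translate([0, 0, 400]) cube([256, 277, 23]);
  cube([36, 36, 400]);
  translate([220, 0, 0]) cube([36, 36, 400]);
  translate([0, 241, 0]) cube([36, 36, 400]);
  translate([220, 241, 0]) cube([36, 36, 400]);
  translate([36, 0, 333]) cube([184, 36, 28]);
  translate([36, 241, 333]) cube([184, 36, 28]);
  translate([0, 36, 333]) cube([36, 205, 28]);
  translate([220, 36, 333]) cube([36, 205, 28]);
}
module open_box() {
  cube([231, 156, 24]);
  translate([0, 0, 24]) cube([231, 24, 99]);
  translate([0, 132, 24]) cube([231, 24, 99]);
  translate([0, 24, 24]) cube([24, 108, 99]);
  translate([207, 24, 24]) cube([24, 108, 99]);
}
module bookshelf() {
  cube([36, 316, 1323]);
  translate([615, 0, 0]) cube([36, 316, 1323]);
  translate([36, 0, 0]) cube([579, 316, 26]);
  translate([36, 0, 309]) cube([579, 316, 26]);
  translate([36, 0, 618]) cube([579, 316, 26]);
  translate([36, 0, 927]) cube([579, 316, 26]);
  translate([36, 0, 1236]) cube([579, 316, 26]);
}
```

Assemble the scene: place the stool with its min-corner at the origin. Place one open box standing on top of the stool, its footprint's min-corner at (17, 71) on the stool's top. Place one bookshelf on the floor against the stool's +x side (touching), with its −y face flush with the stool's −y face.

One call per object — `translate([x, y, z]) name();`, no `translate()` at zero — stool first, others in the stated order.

stool();
translate([17, 71, 423]) open_box();
translate([256, 0, 0]) bookshelf();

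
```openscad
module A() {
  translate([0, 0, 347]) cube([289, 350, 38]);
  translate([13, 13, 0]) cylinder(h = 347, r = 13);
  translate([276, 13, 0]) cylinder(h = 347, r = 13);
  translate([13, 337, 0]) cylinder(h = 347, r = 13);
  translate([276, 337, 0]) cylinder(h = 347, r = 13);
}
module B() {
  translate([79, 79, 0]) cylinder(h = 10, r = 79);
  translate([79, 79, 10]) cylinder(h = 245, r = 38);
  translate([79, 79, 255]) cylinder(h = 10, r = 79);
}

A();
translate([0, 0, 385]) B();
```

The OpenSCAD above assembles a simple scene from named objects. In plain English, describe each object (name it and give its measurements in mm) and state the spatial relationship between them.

A is a simple wooden stool: a rectangular seat 289 mm (x) by 350 mm (y), 38 mm thick, top face at z = 385 mm, on four round legs, each 26 mm in diameter. The legs rest on z = 0, each leg's axis is inset half a diameter from the nearest pair of seat edges (so the leg's bounding box is flush with the corner).

B is a spool: two coaxial disc flanges of radius 79 mm and thickness 10 mm, joined by a core cylinder of radius 38 mm and height 245 mm. The lower flange rests on z = 0 and the three cylinders share a vertical axis.

The spool is on top of the stool.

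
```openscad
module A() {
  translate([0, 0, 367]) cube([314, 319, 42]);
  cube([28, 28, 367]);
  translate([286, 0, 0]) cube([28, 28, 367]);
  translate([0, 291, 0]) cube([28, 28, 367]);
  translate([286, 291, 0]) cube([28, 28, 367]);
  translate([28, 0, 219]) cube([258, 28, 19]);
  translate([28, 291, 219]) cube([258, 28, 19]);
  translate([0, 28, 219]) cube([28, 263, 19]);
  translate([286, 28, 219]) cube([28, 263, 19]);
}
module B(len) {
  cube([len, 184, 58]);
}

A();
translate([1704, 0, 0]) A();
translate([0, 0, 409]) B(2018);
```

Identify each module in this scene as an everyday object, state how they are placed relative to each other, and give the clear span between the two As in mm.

Second stool starts at x = 1704; first ends at x = 314; clear span = 1704 − 314 = 1390 mm.

A is a stool. B is a beam. A beam spans the tops of two stools. The clear span between the two stools is 1390 mm.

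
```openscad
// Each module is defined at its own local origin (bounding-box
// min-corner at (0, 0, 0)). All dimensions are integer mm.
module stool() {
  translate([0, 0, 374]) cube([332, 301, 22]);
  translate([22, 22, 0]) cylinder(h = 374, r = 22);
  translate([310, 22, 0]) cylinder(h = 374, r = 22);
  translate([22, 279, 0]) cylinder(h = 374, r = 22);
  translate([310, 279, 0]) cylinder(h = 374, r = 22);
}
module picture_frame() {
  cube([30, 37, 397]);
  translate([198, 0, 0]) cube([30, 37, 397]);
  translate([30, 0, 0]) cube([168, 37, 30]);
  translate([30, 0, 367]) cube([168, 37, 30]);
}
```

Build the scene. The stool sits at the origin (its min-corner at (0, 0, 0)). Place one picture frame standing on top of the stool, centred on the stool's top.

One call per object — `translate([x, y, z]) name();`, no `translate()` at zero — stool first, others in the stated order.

stool();
translate([52, 132, 396]) picture_frame();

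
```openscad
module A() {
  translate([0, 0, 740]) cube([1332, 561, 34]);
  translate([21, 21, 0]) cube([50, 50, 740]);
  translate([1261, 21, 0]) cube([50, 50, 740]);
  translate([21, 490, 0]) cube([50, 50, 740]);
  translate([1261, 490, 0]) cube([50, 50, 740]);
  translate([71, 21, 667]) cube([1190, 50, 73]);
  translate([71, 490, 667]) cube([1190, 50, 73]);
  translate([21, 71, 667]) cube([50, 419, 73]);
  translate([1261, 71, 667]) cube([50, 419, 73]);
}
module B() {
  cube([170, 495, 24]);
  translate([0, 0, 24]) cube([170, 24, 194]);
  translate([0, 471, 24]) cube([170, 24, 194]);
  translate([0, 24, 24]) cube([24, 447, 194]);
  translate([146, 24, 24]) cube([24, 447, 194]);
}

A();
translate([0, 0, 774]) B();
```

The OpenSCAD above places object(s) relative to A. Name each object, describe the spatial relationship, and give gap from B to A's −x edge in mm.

The open box's min-x is at 0; the table's min-x is 0; gap = 0 mm.

A is a table. B is an open box. The open box is on top of the table. The gap from the open box to the table's −x edge is 0 mm.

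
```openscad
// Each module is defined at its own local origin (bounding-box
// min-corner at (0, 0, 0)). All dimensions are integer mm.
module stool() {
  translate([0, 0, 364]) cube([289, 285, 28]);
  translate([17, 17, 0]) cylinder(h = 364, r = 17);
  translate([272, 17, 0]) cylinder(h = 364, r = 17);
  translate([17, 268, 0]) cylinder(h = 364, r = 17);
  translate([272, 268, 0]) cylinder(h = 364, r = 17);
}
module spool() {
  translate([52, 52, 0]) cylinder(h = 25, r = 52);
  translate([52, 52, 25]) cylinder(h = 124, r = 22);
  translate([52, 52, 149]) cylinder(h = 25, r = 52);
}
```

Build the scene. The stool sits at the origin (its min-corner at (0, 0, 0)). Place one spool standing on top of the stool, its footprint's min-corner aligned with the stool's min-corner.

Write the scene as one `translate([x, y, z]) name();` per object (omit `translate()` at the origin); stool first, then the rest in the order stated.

stool();
translate([0, 0, 392]) spool();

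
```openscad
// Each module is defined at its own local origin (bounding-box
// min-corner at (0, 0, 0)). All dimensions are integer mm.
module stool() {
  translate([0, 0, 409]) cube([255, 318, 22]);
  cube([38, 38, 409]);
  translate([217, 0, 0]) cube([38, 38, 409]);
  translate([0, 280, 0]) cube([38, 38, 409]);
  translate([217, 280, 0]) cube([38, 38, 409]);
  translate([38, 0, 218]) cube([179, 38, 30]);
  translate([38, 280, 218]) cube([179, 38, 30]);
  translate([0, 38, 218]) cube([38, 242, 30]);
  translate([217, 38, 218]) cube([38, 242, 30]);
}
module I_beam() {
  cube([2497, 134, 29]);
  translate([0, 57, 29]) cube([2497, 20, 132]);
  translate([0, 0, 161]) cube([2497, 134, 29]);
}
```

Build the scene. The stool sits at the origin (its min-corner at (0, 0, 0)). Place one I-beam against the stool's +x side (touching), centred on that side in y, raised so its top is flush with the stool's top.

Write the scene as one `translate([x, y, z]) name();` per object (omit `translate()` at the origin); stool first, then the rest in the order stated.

stool();
translate([255, 92, 241]) I_beam();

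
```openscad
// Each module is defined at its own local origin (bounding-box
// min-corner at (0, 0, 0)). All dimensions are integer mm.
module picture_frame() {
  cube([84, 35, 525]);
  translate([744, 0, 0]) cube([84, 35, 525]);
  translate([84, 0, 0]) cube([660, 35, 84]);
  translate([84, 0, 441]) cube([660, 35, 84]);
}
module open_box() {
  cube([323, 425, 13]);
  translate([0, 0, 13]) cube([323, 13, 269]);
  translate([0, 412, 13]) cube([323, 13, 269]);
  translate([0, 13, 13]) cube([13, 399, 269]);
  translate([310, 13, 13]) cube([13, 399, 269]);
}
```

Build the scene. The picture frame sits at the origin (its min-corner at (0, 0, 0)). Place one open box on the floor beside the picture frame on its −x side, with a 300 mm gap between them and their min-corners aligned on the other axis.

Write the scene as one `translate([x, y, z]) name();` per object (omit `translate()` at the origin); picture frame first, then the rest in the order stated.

picture_frame();
translate([-623, 0, 0]) open_box();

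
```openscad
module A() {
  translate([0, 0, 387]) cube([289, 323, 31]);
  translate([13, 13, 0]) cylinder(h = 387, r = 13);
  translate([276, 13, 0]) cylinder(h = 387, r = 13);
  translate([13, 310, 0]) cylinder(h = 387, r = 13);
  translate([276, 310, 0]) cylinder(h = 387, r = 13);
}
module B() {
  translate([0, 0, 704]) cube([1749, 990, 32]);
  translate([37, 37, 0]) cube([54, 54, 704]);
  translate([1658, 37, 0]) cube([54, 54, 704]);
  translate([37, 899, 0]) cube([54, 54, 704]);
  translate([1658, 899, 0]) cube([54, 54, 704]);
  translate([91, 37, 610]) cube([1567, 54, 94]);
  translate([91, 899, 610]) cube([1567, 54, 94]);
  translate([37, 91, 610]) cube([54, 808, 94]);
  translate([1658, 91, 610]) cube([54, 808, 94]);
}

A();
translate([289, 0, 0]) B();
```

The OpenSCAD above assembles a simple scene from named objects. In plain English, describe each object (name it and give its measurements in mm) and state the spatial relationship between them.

A is a four-legged stool. The seat is a 289×323×31 mm slab whose top surface is at z = 418 mm; four round legs, each 26 mm in diameter, run from the floor (z = 0) to the underside of the seat, each leg's axis is inset half a diameter from the nearest pair of seat edges (so the leg's bounding box is flush with the corner).

B is a table with a 1749×990 mm rectangular top, 32 mm thick, top surface at z = 736 mm, supported by four 54×54 mm square legs, each inset 37 mm from the nearest pair of top edges, running from the floor. Four apron rails, 54 mm thick and 94 mm tall, run between adjacent legs with their top edges flush with the underside of the top and their outer faces flush with the legs' outer faces.

The table is against the stool's +x side, with their −y faces flush.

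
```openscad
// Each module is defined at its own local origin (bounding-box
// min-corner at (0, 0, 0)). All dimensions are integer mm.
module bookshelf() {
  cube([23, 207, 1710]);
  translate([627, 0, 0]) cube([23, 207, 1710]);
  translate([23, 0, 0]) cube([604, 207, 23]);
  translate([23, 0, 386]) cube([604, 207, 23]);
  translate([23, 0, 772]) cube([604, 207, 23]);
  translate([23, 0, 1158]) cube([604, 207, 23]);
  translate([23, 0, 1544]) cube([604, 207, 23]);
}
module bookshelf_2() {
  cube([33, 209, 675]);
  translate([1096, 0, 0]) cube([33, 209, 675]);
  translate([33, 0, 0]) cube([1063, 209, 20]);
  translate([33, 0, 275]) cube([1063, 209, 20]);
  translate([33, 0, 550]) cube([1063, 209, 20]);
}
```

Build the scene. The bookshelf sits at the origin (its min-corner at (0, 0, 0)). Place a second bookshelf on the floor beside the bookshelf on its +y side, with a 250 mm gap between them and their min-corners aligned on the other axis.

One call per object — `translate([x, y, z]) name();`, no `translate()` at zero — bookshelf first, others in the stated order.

bookshelf();
translate([0, 457, 0]) bookshelf_2();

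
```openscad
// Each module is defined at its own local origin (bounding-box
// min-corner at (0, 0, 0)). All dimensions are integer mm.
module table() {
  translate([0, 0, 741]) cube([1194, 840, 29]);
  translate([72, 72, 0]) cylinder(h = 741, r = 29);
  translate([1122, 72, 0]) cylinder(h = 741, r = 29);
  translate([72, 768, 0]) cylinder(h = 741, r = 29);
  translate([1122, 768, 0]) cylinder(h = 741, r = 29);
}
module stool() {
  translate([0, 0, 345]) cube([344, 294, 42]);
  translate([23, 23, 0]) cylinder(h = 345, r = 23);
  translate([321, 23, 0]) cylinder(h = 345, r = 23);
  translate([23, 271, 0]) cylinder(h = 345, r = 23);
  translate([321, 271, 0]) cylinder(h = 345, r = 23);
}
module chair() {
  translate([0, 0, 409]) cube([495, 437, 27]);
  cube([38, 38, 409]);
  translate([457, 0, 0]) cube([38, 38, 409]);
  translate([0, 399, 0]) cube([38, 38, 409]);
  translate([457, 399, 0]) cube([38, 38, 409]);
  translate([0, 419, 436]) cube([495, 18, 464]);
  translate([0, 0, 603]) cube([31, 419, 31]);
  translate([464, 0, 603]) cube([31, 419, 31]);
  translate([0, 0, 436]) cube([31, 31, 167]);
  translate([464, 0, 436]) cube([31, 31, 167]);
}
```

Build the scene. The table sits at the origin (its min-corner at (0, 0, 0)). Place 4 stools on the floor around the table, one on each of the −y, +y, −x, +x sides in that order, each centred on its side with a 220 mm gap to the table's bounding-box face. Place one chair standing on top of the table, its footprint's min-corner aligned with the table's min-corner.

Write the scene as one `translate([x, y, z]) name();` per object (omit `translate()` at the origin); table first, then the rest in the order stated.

table();
translate([425, -514, 0]) stool();
translate([425, 1060, 0]) stool();
translate([-564, 273, 0]) stool();
translate([1414, 273, 0]) stool();
translate([0, 0, 770]) chair();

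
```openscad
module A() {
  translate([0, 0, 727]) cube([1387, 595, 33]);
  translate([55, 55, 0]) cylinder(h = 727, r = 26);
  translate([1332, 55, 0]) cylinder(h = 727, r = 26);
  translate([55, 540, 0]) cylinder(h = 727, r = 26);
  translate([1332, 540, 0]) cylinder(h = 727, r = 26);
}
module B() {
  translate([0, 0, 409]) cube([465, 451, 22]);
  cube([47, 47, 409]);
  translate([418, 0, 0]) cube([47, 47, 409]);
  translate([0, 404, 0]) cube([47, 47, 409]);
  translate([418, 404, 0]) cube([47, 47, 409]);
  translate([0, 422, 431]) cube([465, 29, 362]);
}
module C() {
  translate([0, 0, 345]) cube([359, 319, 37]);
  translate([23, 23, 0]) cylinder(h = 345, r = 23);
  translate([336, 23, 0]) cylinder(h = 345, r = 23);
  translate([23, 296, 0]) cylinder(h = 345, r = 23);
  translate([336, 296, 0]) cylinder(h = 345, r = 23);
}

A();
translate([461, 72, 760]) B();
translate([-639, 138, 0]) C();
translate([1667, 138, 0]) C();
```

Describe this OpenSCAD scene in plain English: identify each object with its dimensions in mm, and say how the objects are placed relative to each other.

A is a table: top 1387 mm (x) × 595 mm (y), 33 mm thick, upper face at z = 760 mm, on four round legs of 52 mm diameter, each leg's bounding box inset 29 mm from the nearest pair of top edges, running from z = 0 to the bottom of the top.

B is a chair. The seat is a 465×451×22 mm slab with its top at z = 431 mm, on four 47×47 mm corner legs (flush with the seat edges, standing on z = 0). A flat backrest 29 mm thick, 362 mm tall, spans the full seat width and rises from the seat top along its +y edge, rear face flush with the rear of the seat.

C is a simple wooden stool: a rectangular seat 359 mm (x) by 319 mm (y), 37 mm thick, top face at z = 382 mm, on four round legs, each 46 mm in diameter. The legs rest on z = 0, each leg's axis is inset half a diameter from the nearest pair of seat edges (so the leg's bounding box is flush with the corner).

The chair is on top of the table, centred. Two stools sit around the table at the −x, +x sides.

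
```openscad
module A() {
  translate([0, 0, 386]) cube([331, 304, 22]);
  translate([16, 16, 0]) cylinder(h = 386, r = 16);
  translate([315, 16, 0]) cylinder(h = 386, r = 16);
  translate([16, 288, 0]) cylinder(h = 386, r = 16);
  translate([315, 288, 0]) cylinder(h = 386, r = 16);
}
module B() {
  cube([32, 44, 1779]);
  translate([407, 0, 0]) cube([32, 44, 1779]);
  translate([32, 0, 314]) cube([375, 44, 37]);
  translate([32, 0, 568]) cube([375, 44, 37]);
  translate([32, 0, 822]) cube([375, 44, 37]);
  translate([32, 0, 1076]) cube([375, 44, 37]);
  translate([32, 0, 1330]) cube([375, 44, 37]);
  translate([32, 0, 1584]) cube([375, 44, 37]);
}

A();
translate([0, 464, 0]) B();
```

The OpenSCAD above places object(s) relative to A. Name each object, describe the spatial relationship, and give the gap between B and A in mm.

A is a stool. B is a ladder. The ladder is on the floor beside the stool on its +y side. The gap between the ladder and the stool is 160 mm.

The ladder's nearest face is 160 mm from the stool's +y face.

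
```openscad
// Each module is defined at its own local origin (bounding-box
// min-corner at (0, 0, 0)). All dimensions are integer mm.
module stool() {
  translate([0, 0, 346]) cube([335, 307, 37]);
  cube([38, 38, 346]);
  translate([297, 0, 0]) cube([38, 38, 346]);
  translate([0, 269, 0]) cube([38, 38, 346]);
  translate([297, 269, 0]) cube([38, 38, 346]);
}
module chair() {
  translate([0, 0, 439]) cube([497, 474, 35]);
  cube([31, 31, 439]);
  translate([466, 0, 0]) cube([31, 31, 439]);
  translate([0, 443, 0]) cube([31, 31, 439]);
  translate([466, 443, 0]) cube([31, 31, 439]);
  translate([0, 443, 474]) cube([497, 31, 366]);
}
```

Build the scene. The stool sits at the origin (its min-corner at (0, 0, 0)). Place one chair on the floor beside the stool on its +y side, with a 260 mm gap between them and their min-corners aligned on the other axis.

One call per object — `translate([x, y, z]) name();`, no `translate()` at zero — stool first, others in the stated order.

stool();
translate([0, 567, 0]) chair();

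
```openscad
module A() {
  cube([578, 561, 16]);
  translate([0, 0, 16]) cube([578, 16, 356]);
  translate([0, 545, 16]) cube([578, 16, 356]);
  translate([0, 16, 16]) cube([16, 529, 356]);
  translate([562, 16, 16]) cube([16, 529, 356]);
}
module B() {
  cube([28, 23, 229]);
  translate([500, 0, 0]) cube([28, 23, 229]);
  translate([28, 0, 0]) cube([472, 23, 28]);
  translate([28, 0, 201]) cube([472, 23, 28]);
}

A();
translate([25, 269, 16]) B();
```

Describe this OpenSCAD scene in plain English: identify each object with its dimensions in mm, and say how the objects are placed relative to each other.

A is an open storage box with external size 578×561×372 mm and wall thickness 16 mm (the base is also 16 mm thick). The base covers the whole footprint; the four walls stand on the base, with the y-facing walls full-width and the x-facing walls fitting between their inner faces.

B is a picture frame with a 472×173 mm rectangular opening (x by z) and a uniform 28 mm border on every side. Frame depth is 23 mm along y. It is built from two vertical stiles running the full outside height and two horizontal rails spanning the gap between the stiles.

The picture frame sits inside the open box, centred.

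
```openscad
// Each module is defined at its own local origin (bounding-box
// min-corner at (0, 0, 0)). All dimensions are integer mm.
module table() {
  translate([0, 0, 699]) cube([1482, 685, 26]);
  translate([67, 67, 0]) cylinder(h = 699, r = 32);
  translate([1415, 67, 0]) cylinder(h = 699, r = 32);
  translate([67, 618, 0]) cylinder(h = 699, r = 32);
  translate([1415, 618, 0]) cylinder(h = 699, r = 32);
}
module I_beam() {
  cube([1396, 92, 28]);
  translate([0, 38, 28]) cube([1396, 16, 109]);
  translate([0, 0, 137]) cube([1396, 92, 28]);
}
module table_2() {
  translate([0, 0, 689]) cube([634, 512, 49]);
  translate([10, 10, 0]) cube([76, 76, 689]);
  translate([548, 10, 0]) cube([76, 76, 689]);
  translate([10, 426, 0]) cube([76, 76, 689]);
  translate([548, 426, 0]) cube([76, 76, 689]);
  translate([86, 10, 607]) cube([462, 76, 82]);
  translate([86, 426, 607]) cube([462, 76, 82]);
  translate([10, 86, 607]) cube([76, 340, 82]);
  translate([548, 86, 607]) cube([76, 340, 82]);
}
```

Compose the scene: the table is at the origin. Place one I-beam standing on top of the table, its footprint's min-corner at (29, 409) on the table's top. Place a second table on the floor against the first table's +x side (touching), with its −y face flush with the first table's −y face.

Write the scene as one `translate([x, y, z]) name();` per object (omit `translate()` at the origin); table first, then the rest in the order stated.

table();
translate([29, 409, 725]) I_beam();
translate([1482, 0, 0]) table_2();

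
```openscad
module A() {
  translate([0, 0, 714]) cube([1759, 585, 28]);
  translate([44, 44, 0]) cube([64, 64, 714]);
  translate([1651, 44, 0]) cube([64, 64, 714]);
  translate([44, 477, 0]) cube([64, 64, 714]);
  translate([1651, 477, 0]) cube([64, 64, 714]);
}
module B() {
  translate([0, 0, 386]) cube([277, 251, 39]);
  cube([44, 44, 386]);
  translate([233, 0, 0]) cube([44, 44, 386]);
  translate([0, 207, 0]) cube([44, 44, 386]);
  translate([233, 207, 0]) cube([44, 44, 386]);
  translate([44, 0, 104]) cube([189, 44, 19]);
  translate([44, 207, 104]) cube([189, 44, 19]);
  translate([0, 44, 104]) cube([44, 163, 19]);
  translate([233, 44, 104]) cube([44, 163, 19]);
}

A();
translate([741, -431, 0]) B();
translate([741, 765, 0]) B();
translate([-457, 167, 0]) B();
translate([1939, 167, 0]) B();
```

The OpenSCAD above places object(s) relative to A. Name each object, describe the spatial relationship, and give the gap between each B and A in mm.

Each stool's nearest face is 180 mm from the table's bounding box.

A is a table. B is a stool. Four stools sit around the table at the −y, +y, −x, +x sides. The gap between each stool and the table is 180 mm.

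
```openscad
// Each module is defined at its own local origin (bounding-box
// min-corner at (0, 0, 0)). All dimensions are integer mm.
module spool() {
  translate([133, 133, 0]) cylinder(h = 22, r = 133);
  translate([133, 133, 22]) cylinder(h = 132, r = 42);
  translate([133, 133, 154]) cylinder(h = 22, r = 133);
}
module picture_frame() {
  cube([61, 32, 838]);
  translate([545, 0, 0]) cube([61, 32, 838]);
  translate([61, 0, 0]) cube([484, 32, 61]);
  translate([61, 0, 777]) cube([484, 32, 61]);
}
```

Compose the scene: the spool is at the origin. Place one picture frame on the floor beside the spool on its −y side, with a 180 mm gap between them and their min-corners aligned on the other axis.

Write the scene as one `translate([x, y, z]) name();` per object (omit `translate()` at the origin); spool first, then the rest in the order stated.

spool();
translate([0, -212, 0]) picture_frame();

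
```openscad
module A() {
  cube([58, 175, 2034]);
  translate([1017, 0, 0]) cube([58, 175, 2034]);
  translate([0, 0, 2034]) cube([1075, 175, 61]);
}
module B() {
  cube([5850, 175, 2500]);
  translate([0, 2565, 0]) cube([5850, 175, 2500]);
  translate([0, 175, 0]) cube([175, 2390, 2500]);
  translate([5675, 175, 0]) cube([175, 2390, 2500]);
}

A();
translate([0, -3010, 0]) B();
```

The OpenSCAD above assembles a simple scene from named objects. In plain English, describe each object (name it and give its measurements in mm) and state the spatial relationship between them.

A is a door frame. The clear opening is 959 mm wide and 2034 mm high. Two 58 mm wide jambs, 175 mm deep, stand either side of the opening from the floor to the top of the opening. A 61 mm thick head sits across the top of both jambs, spanning the full outside width of the frame.

B is the wall frame of a small rectangular building: four walls, each 2500 mm tall and 175 mm thick, enclosing a footprint 5850 mm (x) by 2740 mm (y) outside-to-outside, with no floor or roof. The front and back walls (the −y and +y sides) span the full width; the two side walls fit between them.

The house frame is on the floor beside the door frame on its −y side.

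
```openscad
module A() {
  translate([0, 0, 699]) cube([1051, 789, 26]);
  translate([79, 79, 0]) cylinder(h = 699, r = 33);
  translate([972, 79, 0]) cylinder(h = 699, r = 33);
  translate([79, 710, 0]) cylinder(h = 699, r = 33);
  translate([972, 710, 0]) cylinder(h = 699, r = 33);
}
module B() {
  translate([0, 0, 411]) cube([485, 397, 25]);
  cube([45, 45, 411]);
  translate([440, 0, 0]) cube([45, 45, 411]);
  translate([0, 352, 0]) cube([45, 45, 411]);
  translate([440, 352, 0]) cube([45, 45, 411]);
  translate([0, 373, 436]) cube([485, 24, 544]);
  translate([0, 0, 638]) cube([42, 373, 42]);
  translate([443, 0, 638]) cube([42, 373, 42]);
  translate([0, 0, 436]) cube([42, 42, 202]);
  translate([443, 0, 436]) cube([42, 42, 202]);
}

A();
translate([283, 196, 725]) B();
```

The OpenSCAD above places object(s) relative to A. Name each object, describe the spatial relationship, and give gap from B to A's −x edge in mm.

The chair's min-x is at 283; the table's min-x is 0; gap = 283 mm.

A is a table. B is a chair. The chair is on top of the table, centred. The gap from the chair to the table's −x edge is 283 mm.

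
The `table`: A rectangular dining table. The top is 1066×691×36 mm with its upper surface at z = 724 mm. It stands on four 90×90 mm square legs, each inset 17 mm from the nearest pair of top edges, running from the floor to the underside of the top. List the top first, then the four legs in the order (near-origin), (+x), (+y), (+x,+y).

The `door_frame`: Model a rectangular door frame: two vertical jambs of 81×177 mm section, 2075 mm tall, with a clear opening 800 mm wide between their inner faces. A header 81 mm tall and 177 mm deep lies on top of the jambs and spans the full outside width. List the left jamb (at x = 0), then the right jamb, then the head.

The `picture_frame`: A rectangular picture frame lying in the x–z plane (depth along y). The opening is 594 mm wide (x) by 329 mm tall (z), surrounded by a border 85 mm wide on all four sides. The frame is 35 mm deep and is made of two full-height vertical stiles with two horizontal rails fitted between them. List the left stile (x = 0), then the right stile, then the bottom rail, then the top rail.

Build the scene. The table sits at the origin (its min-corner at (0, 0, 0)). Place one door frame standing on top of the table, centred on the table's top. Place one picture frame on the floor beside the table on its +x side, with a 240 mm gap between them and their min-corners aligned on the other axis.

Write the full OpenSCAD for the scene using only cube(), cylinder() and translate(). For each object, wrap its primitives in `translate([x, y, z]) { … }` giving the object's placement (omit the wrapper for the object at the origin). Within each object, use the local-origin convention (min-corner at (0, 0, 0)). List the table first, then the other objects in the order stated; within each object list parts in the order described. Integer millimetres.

translate([0, 0, 688]) cube([1066, 691, 36]);
translate([17, 17, 0]) cube([90, 90, 688]);
translate([959, 17, 0]) cube([90, 90, 688]);
translate([17, 584, 0]) cube([90, 90, 688]);
translate([959, 584, 0]) cube([90, 90, 688]);
translate([52, 257, 724]) {
  cube([81, 177, 2075]);
  translate([881, 0, 0]) cube([81, 177, 2075]);
  translate([0, 0, 2075]) cube([962, 177, 81]);
}
translate([1306, 0, 0]) {
  cube([85, 35, 499]);
  translate([679, 0, 0]) cube([85, 35, 499]);
  translate([85, 0, 0]) cube([594, 35, 85]);
  translate([85, 0, 414]) cube([594, 35, 85]);
}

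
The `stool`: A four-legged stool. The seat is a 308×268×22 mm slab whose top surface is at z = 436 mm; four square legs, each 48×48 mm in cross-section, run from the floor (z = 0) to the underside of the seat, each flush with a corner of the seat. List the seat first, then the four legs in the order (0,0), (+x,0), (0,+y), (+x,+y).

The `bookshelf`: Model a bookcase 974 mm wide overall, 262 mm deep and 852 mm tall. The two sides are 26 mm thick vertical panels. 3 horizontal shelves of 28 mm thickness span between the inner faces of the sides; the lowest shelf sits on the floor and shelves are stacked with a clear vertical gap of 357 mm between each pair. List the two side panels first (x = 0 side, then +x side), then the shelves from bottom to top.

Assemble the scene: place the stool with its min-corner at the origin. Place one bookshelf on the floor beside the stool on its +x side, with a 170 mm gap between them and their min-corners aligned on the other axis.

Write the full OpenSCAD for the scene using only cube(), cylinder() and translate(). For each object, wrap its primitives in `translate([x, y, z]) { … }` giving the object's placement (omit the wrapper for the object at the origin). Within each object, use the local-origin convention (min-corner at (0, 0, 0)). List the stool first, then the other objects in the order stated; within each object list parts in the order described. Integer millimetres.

translate([0, 0, 414]) cube([308, 268, 22]);
cube([48, 48, 414]);
translate([260, 0, 0]) cube([48, 48, 414]);
translate([0, 220, 0]) cube([48, 48, 414]);
translate([260, 220, 0]) cube([48, 48, 414]);
translate([478, 0, 0]) {
  cube([26, 262, 852]);
  translate([948, 0, 0]) cube([26, 262, 852]);
  translate([26, 0, 0]) cube([922, 262, 28]);
  translate([26, 0, 385]) cube([922, 262, 28]);
  translate([26, 0, 770]) cube([922, 262, 28]);
}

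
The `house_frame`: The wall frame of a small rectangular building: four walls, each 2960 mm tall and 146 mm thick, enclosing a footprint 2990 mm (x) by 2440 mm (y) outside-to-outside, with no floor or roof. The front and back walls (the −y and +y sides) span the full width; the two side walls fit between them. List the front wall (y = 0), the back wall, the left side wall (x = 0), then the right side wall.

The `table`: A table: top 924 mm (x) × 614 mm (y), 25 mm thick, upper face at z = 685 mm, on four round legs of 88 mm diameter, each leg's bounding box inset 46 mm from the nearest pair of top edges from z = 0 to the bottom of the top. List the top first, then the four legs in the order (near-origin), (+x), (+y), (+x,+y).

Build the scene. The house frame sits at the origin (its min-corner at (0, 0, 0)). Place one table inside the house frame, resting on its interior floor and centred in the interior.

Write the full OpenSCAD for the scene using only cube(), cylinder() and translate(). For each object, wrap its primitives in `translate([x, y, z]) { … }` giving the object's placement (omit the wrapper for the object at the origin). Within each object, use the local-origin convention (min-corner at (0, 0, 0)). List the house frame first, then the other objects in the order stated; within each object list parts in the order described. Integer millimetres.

cube([2990, 146, 2960]);
translate([0, 2294, 0]) cube([2990, 146, 2960]);
translate([0, 146, 0]) cube([146, 2148, 2960]);
translate([2844, 146, 0]) cube([146, 2148, 2960]);
translate([1033, 913, 0]) {
  translate([0, 0, 660]) cube([924, 614, 25]);
  translate([90, 90, 0]) cylinder(h = 660, r = 44);
  translate([834, 90, 0]) cylinder(h = 660, r = 44);
  translate([90, 524, 0]) cylinder(h = 660, r = 44);
  translate([834, 524, 0]) cylinder(h = 660, r = 44);
}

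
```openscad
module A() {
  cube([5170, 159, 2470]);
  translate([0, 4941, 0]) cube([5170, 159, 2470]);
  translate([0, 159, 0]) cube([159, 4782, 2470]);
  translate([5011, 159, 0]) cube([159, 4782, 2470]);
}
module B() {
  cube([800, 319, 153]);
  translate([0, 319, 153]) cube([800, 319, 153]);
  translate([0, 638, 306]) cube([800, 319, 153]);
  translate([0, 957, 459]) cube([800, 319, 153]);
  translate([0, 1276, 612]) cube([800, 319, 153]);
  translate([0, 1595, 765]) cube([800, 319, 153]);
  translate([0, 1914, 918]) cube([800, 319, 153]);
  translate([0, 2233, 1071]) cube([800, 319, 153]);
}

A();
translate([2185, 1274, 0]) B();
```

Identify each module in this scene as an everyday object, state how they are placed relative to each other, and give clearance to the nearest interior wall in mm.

A is a house frame. B is a staircase. The staircase sits inside the house frame, centred. The clearance to the nearest interior wall is 1115 mm.

Clearances: x = 2026, y = 1115; minimum 1115 mm.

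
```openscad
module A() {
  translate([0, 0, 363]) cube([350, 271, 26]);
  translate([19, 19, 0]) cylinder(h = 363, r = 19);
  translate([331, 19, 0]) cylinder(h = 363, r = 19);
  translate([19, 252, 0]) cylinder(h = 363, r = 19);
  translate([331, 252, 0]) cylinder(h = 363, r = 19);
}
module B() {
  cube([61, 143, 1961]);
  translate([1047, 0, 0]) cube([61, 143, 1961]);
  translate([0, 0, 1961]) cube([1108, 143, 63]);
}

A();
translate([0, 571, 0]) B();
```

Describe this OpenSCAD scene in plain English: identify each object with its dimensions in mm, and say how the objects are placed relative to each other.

A is a four-legged stool. The seat is a 350×271×26 mm slab whose top surface is at z = 389 mm; four round legs, each 38 mm in diameter, run from the floor (z = 0) to the underside of the seat, each leg's axis is inset half a diameter from the nearest pair of seat edges (so the leg's bounding box is flush with the corner).

B is a door frame. The clear opening is 986 mm wide and 1961 mm high. Two 61 mm wide jambs, 143 mm deep, stand either side of the opening from the floor to the top of the opening. A 63 mm thick head sits across the top of both jambs, spanning the full outside width of the frame.

The door frame is on the floor beside the stool on its +y side.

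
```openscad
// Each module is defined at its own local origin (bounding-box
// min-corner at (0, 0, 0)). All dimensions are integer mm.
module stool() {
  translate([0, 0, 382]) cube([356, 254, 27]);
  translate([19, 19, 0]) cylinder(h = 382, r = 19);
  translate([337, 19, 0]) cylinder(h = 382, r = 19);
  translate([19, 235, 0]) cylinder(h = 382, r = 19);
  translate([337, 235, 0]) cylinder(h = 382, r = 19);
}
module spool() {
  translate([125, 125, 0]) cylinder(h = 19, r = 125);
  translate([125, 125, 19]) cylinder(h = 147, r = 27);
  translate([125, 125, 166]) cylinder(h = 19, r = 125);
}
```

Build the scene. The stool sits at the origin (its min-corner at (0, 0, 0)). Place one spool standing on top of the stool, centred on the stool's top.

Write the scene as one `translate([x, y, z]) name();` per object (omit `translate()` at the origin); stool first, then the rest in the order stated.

stool();
translate([53, 2, 409]) spool();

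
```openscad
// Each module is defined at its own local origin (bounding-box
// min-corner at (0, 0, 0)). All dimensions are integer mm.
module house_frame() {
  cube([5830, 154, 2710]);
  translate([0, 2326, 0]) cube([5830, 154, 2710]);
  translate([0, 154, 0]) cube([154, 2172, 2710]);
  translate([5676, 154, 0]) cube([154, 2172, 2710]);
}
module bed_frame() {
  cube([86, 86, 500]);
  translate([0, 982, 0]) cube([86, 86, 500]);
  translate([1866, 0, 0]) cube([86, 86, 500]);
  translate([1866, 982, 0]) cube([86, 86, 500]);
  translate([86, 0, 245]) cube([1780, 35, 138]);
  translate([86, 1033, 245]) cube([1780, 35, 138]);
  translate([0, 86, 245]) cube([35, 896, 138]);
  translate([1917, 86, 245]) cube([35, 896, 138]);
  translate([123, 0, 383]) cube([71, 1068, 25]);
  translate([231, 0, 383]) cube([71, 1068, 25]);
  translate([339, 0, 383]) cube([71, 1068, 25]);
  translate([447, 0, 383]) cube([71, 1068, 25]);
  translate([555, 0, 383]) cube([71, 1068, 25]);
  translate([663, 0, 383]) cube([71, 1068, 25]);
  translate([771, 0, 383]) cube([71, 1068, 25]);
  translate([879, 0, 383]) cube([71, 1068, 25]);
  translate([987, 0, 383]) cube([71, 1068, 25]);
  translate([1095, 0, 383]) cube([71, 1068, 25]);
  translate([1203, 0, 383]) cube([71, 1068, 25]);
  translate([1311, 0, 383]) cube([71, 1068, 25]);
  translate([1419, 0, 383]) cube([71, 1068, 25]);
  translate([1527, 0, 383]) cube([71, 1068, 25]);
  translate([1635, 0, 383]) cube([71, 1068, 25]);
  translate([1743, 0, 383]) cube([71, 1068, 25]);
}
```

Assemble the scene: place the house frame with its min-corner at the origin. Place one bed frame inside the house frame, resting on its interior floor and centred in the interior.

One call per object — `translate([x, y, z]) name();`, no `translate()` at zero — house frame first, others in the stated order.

house_frame();
translate([1939, 706, 0]) bed_frame();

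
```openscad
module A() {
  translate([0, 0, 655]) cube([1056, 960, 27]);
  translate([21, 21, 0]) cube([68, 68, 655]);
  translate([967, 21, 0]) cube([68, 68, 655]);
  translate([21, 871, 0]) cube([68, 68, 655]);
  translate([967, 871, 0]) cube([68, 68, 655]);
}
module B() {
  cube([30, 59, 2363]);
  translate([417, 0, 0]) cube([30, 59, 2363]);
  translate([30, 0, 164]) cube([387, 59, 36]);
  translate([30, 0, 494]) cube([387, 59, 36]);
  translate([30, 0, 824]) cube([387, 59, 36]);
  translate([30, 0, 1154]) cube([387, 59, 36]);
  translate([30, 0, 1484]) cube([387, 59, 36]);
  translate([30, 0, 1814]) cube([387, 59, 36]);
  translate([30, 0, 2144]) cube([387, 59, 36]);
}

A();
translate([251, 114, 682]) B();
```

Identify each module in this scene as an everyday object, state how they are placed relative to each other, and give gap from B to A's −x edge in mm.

The ladder's min-x is at 251; the table's min-x is 0; gap = 251 mm.

A is a table. B is a ladder. The ladder is on top of the table. The gap from the ladder to the table's −x edge is 251 mm.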